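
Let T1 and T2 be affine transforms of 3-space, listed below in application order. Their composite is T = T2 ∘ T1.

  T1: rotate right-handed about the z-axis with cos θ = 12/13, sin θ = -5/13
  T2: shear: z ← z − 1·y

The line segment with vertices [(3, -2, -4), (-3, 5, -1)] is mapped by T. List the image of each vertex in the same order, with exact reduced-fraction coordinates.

T1 rotate right-handed about the z-axis with cos θ = 12/13, sin θ = -5/13: (3, -2, -4) → (2, -3, -4); (-3, 5, -1) → (-11/13, 75/13, -1)
T2 shear: z ← z − 1·y: (2, -3, -4) → (2, -3, -1); (-11/13, 75/13, -1) → (-11/13, 75/13, -88/13)

image vertices: (2, -3, -1), (-11/13, 75/13, -88/13)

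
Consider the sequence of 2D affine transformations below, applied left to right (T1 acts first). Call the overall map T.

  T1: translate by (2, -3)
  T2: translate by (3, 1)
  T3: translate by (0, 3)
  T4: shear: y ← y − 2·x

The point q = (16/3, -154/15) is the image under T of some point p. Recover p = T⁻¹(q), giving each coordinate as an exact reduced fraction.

p = (1/3, -3/5)

T1 = [1 0 2; 0 1 -3; 0 0 1]
T2·T1 = [1 0 5; 0 1 -2; 0 0 1]
T3·…·T1 = [1 0 5; 0 1 1; 0 0 1]
T4·…·T1 = [1 0 5; -2 1 -9; 0 0 1]
det M = 1; M⁻¹ = [1 0 -5; 2 1 -1; 0 0 1]
M⁻¹ · (16/3, -154/15)ᵀ = (1/3, -3/5)ᵀ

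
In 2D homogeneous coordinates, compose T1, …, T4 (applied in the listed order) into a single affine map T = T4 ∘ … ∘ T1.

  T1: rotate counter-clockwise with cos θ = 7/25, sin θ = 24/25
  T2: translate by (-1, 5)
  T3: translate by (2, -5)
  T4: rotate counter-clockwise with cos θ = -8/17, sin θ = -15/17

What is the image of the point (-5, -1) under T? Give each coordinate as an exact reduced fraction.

T(p) = (-2017/425, 806/425)

T1 rotate counter-clockwise with cos θ = 7/25, sin θ = 24/25: (-5, -1) → (-11/25, -127/25)
T2 translate by (-1, 5): (-11/25, -127/25) → (-36/25, -2/25)
T3 translate by (2, -5): (-36/25, -2/25) → (14/25, -127/25)
T4 rotate counter-clockwise with cos θ = -8/17, sin θ = -15/17: (14/25, -127/25) → (-2017/425, 806/425)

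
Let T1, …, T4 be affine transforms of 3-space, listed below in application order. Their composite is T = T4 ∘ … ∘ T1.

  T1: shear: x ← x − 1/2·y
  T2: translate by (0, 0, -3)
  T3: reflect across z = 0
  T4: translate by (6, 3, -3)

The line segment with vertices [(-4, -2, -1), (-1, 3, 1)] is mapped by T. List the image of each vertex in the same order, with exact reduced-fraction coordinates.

image vertices: (3, 1, 1), (7/2, 6, -1)

T1 shear: x ← x − 1/2·y: (-4, -2, -1) → (-3, -2, -1); (-1, 3, 1) → (-5/2, 3, 1)
T2 translate by (0, 0, -3): (-3, -2, -1) → (-3, -2, -4); (-5/2, 3, 1) → (-5/2, 3, -2)
T3 reflect across z = 0: (-3, -2, -4) → (-3, -2, 4); (-5/2, 3, -2) → (-5/2, 3, 2)
T4 translate by (6, 3, -3): (-3, -2, 4) → (3, 1, 1); (-5/2, 3, 2) → (7/2, 6, -1)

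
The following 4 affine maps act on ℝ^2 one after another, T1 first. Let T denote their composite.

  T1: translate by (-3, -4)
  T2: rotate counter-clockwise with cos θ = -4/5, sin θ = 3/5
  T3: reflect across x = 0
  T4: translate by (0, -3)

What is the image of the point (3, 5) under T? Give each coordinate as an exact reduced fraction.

T(p) = (3/5, -19/5)

T1 translate by (-3, -4): (3, 5) → (0, 1)
T2 rotate counter-clockwise with cos θ = -4/5, sin θ = 3/5: (0, 1) → (-3/5, -4/5)
T3 reflect across x = 0: (-3/5, -4/5) → (3/5, -4/5)
T4 translate by (0, -3): (3/5, -4/5) → (3/5, -19/5)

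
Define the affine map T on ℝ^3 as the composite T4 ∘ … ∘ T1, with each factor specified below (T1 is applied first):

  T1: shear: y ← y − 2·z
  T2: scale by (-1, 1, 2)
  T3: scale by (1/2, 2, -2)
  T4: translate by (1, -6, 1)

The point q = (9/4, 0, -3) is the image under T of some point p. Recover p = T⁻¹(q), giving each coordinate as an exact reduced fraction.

T1 = [1 0 0 0; 0 1 -2 0; 0 0 1 0; 0 0 0 1]
T2·T1 = [-1 0 0 0; 0 1 -2 0; 0 0 2 0; 0 0 0 1]
T3·…·T1 = [-1/2 0 0 0; 0 2 -4 0; 0 0 -4 0; 0 0 0 1]
T4·…·T1 = [-1/2 0 0 1; 0 2 -4 -6; 0 0 -4 1; 0 0 0 1]
det M = 4; M⁻¹ = [-2 0 0 2; 0 1/2 -1/2 7/2; 0 0 -1/4 1/4; 0 0 0 1]
M⁻¹ · (9/4, 0, -3)ᵀ = (-5/2, 5, 1)ᵀ

p = (-5/2, 5, 1)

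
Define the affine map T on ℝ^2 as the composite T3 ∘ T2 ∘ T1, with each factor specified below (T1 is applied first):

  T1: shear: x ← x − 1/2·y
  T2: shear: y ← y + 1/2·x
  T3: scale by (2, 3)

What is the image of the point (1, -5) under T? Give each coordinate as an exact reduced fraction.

T(p) = (7, -39/4)

T1 shear: x ← x − 1/2·y: (1, -5) → (7/2, -5)
T2 shear: y ← y + 1/2·x: (7/2, -5) → (7/2, -13/4)
T3 scale by (2, 3): (7/2, -13/4) → (7, -39/4)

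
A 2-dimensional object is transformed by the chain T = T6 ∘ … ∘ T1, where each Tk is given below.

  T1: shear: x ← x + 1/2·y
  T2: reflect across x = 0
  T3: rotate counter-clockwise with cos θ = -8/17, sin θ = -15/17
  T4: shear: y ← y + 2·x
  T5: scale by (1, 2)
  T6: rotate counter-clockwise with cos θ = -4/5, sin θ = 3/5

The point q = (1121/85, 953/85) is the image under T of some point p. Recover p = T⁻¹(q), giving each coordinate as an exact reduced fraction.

T1 = [1 1/2 0; 0 1 0; 0 0 1]
T2·T1 = [-1 -1/2 0; 0 1 0; 0 0 1]
T3·…·T1 = [8/17 19/17 0; 15/17 -1/34 0; 0 0 1]
T4·…·T1 = [8/17 19/17 0; 31/17 75/34 0; 0 0 1]
T5·…·T1 = [8/17 19/17 0; 62/17 75/17 0; 0 0 1]
T6·…·T1 = [-218/85 -301/85 0; -224/85 -243/85 0; 0 0 1]
det M = -2; M⁻¹ = [243/170 -301/170 0; -112/85 109/85 0; 0 0 1]
M⁻¹ · (1121/85, 953/85)ᵀ = (-1, -3)ᵀ

p = (-1, -3)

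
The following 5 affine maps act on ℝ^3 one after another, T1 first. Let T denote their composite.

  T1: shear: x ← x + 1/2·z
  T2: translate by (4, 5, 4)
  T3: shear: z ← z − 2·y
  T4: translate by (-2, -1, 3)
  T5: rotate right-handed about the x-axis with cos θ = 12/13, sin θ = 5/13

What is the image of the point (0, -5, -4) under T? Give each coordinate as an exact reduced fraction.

T(p) = (0, -27/13, 31/13)

T1 shear: x ← x + 1/2·z: (0, -5, -4) → (-2, -5, -4)
T2 translate by (4, 5, 4): (-2, -5, -4) → (2, 0, 0)
T3 shear: z ← z − 2·y: (2, 0, 0) → (2, 0, 0)
T4 translate by (-2, -1, 3): (2, 0, 0) → (0, -1, 3)
T5 rotate right-handed about the x-axis with cos θ = 12/13, sin θ = 5/13: (0, -1, 3) → (0, -27/13, 31/13)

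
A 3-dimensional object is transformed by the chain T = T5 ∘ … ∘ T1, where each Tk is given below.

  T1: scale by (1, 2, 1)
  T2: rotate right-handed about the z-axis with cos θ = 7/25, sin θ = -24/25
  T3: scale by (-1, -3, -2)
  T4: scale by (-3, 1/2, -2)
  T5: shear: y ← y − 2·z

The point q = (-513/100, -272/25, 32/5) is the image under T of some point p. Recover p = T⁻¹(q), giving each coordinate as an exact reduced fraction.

T1 = [1 0 0 0; 0 2 0 0; 0 0 1 0; 0 0 0 1]
T2·T1 = [7/25 48/25 0 0; -24/25 14/25 0 0; 0 0 1 0; 0 0 0 1]
T3·…·T1 = [-7/25 -48/25 0 0; 72/25 -42/25 0 0; 0 0 -2 0; 0 0 0 1]
T4·…·T1 = [21/25 144/25 0 0; 36/25 -21/25 0 0; 0 0 4 0; 0 0 0 1]
T5·…·T1 = [21/25 144/25 0 0; 36/25 -21/25 -8 0; 0 0 4 0; 0 0 0 1]
det M = -36; M⁻¹ = [7/75 16/25 32/25 0; 4/25 -7/75 -14/75 0; 0 0 1/4 0; 0 0 0 1]
M⁻¹ · (-513/100, -272/25, 32/5)ᵀ = (3/4, -1, 8/5)ᵀ

p = (3/4, -1, 8/5)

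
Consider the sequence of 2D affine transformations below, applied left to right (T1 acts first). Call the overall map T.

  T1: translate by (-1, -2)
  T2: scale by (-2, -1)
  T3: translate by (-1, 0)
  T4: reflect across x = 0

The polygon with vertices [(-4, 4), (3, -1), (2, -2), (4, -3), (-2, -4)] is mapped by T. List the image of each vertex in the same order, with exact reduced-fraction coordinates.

image vertices: (-9, -2), (5, 3), (3, 4), (7, 5), (-5, 6)

T1 translate by (-1, -2): (-4, 4) → (-5, 2); (3, -1) → (2, -3); (2, -2) → (1, -4); (4, -3) → (3, -5); (-2, -4) → (-3, -6)
T2 scale by (-2, -1): (-5, 2) → (10, -2); (2, -3) → (-4, 3); (1, -4) → (-2, 4); (3, -5) → (-6, 5); (-3, -6) → (6, 6)
T3 translate by (-1, 0): (10, -2) → (9, -2); (-4, 3) → (-5, 3); (-2, 4) → (-3, 4); (-6, 5) → (-7, 5); (6, 6) → (5, 6)
T4 reflect across x = 0: (9, -2) → (-9, -2); (-5, 3) → (5, 3); (-3, 4) → (3, 4); (-7, 5) → (7, 5); (5, 6) → (-5, 6)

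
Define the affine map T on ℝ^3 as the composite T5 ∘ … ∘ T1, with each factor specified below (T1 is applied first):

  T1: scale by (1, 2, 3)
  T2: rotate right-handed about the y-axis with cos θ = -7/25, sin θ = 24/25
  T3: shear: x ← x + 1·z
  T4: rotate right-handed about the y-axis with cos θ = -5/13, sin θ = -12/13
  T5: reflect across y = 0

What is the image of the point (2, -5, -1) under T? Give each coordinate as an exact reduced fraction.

T1 scale by (1, 2, 3): (2, -5, -1) → (2, -10, -3)
T2 rotate right-handed about the y-axis with cos θ = -7/25, sin θ = 24/25: (2, -10, -3) → (-86/25, -10, -27/25)
T3 shear: x ← x + 1·z: (-86/25, -10, -27/25) → (-113/25, -10, -27/25)
T4 rotate right-handed about the y-axis with cos θ = -5/13, sin θ = -12/13: (-113/25, -10, -27/25) → (889/325, -10, -1221/325)
T5 reflect across y = 0: (889/325, -10, -1221/325) → (889/325, 10, -1221/325)

T(p) = (889/325, 10, -1221/325)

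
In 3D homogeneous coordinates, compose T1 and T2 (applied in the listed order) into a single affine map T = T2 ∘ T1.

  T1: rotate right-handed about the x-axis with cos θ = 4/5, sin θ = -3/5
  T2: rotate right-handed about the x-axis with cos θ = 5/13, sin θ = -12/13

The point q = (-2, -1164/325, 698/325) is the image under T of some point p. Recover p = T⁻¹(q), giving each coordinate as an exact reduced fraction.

p = (-2, -6/5, -4)

T1 = [1 0 0 0; 0 4/5 3/5 0; 0 -3/5 4/5 0; 0 0 0 1]
T2·T1 = [1 0 0 0; 0 -16/65 63/65 0; 0 -63/65 -16/65 0; 0 0 0 1]
det M = 1; M⁻¹ = [1 0 0 0; 0 -16/65 -63/65 0; 0 63/65 -16/65 0; 0 0 0 1]
M⁻¹ · (-2, -1164/325, 698/325)ᵀ = (-2, -6/5, -4)ᵀ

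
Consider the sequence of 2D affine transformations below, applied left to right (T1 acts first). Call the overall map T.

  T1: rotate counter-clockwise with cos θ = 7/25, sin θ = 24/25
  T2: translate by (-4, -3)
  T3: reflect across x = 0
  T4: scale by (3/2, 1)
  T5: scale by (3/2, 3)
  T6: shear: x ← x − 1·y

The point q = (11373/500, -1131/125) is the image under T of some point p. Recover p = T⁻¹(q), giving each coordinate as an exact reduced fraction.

p = (-3/5, 2)

T1 = [7/25 -24/25 0; 24/25 7/25 0; 0 0 1]
T2·T1 = [7/25 -24/25 -4; 24/25 7/25 -3; 0 0 1]
T3·…·T1 = [-7/25 24/25 4; 24/25 7/25 -3; 0 0 1]
T4·…·T1 = [-21/50 36/25 6; 24/25 7/25 -3; 0 0 1]
T5·…·T1 = [-63/100 54/25 9; 72/25 21/25 -9; 0 0 1]
T6·…·T1 = [-351/100 33/25 18; 72/25 21/25 -9; 0 0 1]
det M = -27/4; M⁻¹ = [-28/225 44/225 4; 32/75 13/25 -3; 0 0 1]
M⁻¹ · (11373/500, -1131/125)ᵀ = (-3/5, 2)ᵀ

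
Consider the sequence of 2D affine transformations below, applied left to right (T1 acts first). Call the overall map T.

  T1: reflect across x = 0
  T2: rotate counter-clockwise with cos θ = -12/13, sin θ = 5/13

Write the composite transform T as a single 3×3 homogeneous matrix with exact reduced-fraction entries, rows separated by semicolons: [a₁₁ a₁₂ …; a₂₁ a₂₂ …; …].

T = [12/13 -5/13 0; -5/13 -12/13 0; 0 0 1]

T1 = [-1 0 0; 0 1 0; 0 0 1]
T2·T1 = [12/13 -5/13 0; -5/13 -12/13 0; 0 0 1]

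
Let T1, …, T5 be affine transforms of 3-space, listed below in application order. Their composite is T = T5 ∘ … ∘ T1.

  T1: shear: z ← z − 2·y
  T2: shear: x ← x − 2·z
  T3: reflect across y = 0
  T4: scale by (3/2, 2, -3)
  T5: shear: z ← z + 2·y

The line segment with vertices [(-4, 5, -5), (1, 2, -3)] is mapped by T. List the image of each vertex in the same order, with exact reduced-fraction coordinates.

T1 shear: z ← z − 2·y: (-4, 5, -5) → (-4, 5, -15); (1, 2, -3) → (1, 2, -7)
T2 shear: x ← x − 2·z: (-4, 5, -15) → (26, 5, -15); (1, 2, -7) → (15, 2, -7)
T3 reflect across y = 0: (26, 5, -15) → (26, -5, -15); (15, 2, -7) → (15, -2, -7)
T4 scale by (3/2, 2, -3): (26, -5, -15) → (39, -10, 45); (15, -2, -7) → (45/2, -4, 21)
T5 shear: z ← z + 2·y: (39, -10, 45) → (39, -10, 25); (45/2, -4, 21) → (45/2, -4, 13)

image vertices: (39, -10, 25), (45/2, -4, 13)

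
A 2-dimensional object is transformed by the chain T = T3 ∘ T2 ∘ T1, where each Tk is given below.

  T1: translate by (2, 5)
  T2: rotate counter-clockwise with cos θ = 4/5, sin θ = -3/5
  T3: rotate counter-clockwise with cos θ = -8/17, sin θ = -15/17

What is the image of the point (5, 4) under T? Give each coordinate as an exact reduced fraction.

T(p) = (-43/17, -189/17)

T1 translate by (2, 5): (5, 4) → (7, 9)
T2 rotate counter-clockwise with cos θ = 4/5, sin θ = -3/5: (7, 9) → (11, 3)
T3 rotate counter-clockwise with cos θ = -8/17, sin θ = -15/17: (11, 3) → (-43/17, -189/17)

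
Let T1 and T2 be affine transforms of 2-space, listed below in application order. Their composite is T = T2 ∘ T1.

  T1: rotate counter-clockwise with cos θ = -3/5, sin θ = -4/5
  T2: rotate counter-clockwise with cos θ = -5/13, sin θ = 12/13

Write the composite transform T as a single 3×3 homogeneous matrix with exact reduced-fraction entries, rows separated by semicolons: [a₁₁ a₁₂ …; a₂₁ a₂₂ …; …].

T1 = [-3/5 4/5 0; -4/5 -3/5 0; 0 0 1]
T2·T1 = [63/65 16/65 0; -16/65 63/65 0; 0 0 1]

T = [63/65 16/65 0; -16/65 63/65 0; 0 0 1]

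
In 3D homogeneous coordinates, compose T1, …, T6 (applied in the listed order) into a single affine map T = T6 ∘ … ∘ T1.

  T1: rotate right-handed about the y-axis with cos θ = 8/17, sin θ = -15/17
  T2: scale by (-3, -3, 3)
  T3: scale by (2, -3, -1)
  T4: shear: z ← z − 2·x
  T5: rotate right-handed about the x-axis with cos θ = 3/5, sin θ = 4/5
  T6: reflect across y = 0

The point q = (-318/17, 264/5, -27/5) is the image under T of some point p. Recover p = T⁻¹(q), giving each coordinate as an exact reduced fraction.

p = (1, -4, -3)

T1 = [8/17 0 -15/17 0; 0 1 0 0; 15/17 0 8/17 0; 0 0 0 1]
T2·T1 = [-24/17 0 45/17 0; 0 -3 0 0; 45/17 0 24/17 0; 0 0 0 1]
T3·…·T1 = [-48/17 0 90/17 0; 0 9 0 0; -45/17 0 -24/17 0; 0 0 0 1]
T4·…·T1 = [-48/17 0 90/17 0; 0 9 0 0; 3 0 -12 0; 0 0 0 1]
T5·…·T1 = [-48/17 0 90/17 0; -12/5 27/5 48/5 0; 9/5 36/5 -36/5 0; 0 0 0 1]
T6·…·T1 = [-48/17 0 90/17 0; 12/5 -27/5 -48/5 0; 9/5 36/5 -36/5 0; 0 0 0 1]
det M = -162; M⁻¹ = [-2/3 -4/17 -3/17 0; 0 -1/15 4/45 0; -1/6 -32/255 -8/85 0; 0 0 0 1]
M⁻¹ · (-318/17, 264/5, -27/5)ᵀ = (1, -4, -3)ᵀ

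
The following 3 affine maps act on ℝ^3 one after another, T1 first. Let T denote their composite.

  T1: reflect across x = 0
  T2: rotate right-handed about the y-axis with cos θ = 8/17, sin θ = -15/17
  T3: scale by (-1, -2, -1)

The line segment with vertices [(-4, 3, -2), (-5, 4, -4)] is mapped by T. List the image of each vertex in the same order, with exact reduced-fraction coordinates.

image vertices: (-62/17, -6, -44/17), (-100/17, -8, -43/17)

T1 reflect across x = 0: (-4, 3, -2) → (4, 3, -2); (-5, 4, -4) → (5, 4, -4)
T2 rotate right-handed about the y-axis with cos θ = 8/17, sin θ = -15/17: (4, 3, -2) → (62/17, 3, 44/17); (5, 4, -4) → (100/17, 4, 43/17)
T3 scale by (-1, -2, -1): (62/17, 3, 44/17) → (-62/17, -6, -44/17); (100/17, 4, 43/17) → (-100/17, -8, -43/17)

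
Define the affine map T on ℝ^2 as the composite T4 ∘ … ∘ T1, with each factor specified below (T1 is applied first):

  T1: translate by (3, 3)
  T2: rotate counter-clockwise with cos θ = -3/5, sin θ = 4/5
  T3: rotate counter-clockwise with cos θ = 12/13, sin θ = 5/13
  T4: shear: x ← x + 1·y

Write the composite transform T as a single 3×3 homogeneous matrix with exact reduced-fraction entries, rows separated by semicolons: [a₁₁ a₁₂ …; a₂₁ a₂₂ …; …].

T = [-23/65 -89/65 -336/65; 33/65 -56/65 -69/65; 0 0 1]

T1 = [1 0 3; 0 1 3; 0 0 1]
T2·T1 = [-3/5 -4/5 -21/5; 4/5 -3/5 3/5; 0 0 1]
T3·…·T1 = [-56/65 -33/65 -267/65; 33/65 -56/65 -69/65; 0 0 1]
T4·…·T1 = [-23/65 -89/65 -336/65; 33/65 -56/65 -69/65; 0 0 1]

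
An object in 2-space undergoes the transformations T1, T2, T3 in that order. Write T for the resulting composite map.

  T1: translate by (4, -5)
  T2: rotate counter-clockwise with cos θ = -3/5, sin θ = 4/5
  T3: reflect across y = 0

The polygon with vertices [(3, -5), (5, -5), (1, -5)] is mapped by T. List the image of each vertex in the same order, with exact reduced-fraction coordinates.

image vertices: (19/5, -58/5), (13/5, -66/5), (5, -10)

T1 translate by (4, -5): (3, -5) → (7, -10); (5, -5) → (9, -10); (1, -5) → (5, -10)
T2 rotate counter-clockwise with cos θ = -3/5, sin θ = 4/5: (7, -10) → (19/5, 58/5); (9, -10) → (13/5, 66/5); (5, -10) → (5, 10)
T3 reflect across y = 0: (19/5, 58/5) → (19/5, -58/5); (13/5, 66/5) → (13/5, -66/5); (5, 10) → (5, -10)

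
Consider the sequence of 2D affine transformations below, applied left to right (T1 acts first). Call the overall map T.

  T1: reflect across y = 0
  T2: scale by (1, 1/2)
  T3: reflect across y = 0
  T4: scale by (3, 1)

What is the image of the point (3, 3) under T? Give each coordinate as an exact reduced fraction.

T(p) = (9, 3/2)

T1 reflect across y = 0: (3, 3) → (3, -3)
T2 scale by (1, 1/2): (3, -3) → (3, -3/2)
T3 reflect across y = 0: (3, -3/2) → (3, 3/2)
T4 scale by (3, 1): (3, 3/2) → (9, 3/2)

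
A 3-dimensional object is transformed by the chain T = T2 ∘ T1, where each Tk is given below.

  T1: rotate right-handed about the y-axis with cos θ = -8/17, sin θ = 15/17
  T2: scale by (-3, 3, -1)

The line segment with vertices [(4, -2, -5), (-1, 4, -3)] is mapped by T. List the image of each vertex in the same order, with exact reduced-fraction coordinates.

T1 rotate right-handed about the y-axis with cos θ = -8/17, sin θ = 15/17: (4, -2, -5) → (-107/17, -2, -20/17); (-1, 4, -3) → (-37/17, 4, 39/17)
T2 scale by (-3, 3, -1): (-107/17, -2, -20/17) → (321/17, -6, 20/17); (-37/17, 4, 39/17) → (111/17, 12, -39/17)

image vertices: (321/17, -6, 20/17), (111/17, 12, -39/17)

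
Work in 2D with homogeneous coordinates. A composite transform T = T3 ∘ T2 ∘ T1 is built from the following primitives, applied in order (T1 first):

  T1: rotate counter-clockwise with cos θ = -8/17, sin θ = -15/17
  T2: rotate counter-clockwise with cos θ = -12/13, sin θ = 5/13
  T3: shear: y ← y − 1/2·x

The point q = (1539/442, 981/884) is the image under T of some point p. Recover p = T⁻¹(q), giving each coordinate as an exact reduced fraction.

T1 = [-8/17 15/17 0; -15/17 -8/17 0; 0 0 1]
T2·T1 = [171/221 -140/221 0; 140/221 171/221 0; 0 0 1]
T3·…·T1 = [171/221 -140/221 0; 109/442 241/221 0; 0 0 1]
det M = 1; M⁻¹ = [241/221 140/221 0; -109/442 171/221 0; 0 0 1]
M⁻¹ · (1539/442, 981/884)ᵀ = (9/2, 0)ᵀ

p = (9/2, 0)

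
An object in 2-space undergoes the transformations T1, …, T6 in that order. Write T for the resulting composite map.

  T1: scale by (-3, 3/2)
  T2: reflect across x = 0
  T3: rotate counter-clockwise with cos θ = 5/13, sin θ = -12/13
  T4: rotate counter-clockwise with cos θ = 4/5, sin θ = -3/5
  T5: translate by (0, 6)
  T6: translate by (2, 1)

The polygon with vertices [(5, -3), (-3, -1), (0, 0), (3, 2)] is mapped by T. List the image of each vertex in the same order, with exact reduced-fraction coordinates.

image vertices: (-787/130, -418/65), (359/130, 1046/65), (2, 7), (35/13, -32/13)

T1 scale by (-3, 3/2): (5, -3) → (-15, -9/2); (-3, -1) → (9, -3/2); (0, 0) → (0, 0); (3, 2) → (-9, 3)
T2 reflect across x = 0: (-15, -9/2) → (15, -9/2); (9, -3/2) → (-9, -3/2); (0, 0) → (0, 0); (-9, 3) → (9, 3)
T3 rotate counter-clockwise with cos θ = 5/13, sin θ = -12/13: (15, -9/2) → (21/13, -405/26); (-9, -3/2) → (-63/13, 201/26); (0, 0) → (0, 0); (9, 3) → (81/13, -93/13)
T4 rotate counter-clockwise with cos θ = 4/5, sin θ = -3/5: (21/13, -405/26) → (-1047/130, -873/65); (-63/13, 201/26) → (99/130, 591/65); (0, 0) → (0, 0); (81/13, -93/13) → (9/13, -123/13)
T5 translate by (0, 6): (-1047/130, -873/65) → (-1047/130, -483/65); (99/130, 591/65) → (99/130, 981/65); (0, 0) → (0, 6); (9/13, -123/13) → (9/13, -45/13)
T6 translate by (2, 1): (-1047/130, -483/65) → (-787/130, -418/65); (99/130, 981/65) → (359/130, 1046/65); (0, 6) → (2, 7); (9/13, -45/13) → (35/13, -32/13)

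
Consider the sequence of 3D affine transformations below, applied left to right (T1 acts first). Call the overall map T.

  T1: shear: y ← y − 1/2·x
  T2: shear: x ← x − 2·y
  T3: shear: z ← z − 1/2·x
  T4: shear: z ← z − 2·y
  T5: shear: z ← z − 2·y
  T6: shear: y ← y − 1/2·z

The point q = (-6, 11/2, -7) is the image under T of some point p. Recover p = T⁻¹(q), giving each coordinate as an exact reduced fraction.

T1 = [1 0 0 0; -1/2 1 0 0; 0 0 1 0; 0 0 0 1]
T2·T1 = [2 -2 0 0; -1/2 1 0 0; 0 0 1 0; 0 0 0 1]
T3·…·T1 = [2 -2 0 0; -1/2 1 0 0; -1 1 1 0; 0 0 0 1]
T4·…·T1 = [2 -2 0 0; -1/2 1 0 0; 0 -1 1 0; 0 0 0 1]
T5·…·T1 = [2 -2 0 0; -1/2 1 0 0; 1 -3 1 0; 0 0 0 1]
T6·…·T1 = [2 -2 0 0; -1 5/2 -1/2 0; 1 -3 1 0; 0 0 0 1]
det M = 1; M⁻¹ = [1 2 1 0; 1/2 2 1 0; 1/2 4 3 0; 0 0 0 1]
M⁻¹ · (-6, 11/2, -7)ᵀ = (-2, 1, -2)ᵀ

p = (-2, 1, -2)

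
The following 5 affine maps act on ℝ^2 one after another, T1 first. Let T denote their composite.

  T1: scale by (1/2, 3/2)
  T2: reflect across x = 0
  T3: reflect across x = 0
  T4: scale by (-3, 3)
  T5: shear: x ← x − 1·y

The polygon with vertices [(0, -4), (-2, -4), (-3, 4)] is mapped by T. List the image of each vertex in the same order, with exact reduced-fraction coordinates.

T1 scale by (1/2, 3/2): (0, -4) → (0, -6); (-2, -4) → (-1, -6); (-3, 4) → (-3/2, 6)
T2 reflect across x = 0: (0, -6) → (0, -6); (-1, -6) → (1, -6); (-3/2, 6) → (3/2, 6)
T3 reflect across x = 0: (0, -6) → (0, -6); (1, -6) → (-1, -6); (3/2, 6) → (-3/2, 6)
T4 scale by (-3, 3): (0, -6) → (0, -18); (-1, -6) → (3, -18); (-3/2, 6) → (9/2, 18)
T5 shear: x ← x − 1·y: (0, -18) → (18, -18); (3, -18) → (21, -18); (9/2, 18) → (-27/2, 18)

image vertices: (18, -18), (21, -18), (-27/2, 18)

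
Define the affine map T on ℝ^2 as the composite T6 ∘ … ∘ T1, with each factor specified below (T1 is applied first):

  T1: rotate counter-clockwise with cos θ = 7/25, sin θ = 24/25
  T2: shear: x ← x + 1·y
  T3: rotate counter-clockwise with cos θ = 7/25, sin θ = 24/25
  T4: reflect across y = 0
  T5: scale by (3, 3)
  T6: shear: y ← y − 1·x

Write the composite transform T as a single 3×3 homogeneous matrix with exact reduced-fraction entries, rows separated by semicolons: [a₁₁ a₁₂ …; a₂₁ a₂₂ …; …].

T = [-1077/625 -861/625 0; -1659/625 1938/625 0; 0 0 1]

T1 = [7/25 -24/25 0; 24/25 7/25 0; 0 0 1]
T2·T1 = [31/25 -17/25 0; 24/25 7/25 0; 0 0 1]
T3·…·T1 = [-359/625 -287/625 0; 912/625 -359/625 0; 0 0 1]
T4·…·T1 = [-359/625 -287/625 0; -912/625 359/625 0; 0 0 1]
T5·…·T1 = [-1077/625 -861/625 0; -2736/625 1077/625 0; 0 0 1]
T6·…·T1 = [-1077/625 -861/625 0; -1659/625 1938/625 0; 0 0 1]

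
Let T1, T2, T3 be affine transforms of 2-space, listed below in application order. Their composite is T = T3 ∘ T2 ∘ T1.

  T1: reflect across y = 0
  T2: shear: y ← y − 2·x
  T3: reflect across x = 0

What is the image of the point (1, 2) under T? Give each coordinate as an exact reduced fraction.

T1 reflect across y = 0: (1, 2) → (1, -2)
T2 shear: y ← y − 2·x: (1, -2) → (1, -4)
T3 reflect across x = 0: (1, -4) → (-1, -4)

T(p) = (-1, -4)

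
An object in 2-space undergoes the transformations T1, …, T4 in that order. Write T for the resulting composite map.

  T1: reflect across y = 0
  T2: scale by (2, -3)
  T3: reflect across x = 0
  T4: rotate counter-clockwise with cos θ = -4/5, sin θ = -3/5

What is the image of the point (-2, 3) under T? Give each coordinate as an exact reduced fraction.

T(p) = (11/5, -48/5)

T1 reflect across y = 0: (-2, 3) → (-2, -3)
T2 scale by (2, -3): (-2, -3) → (-4, 9)
T3 reflect across x = 0: (-4, 9) → (4, 9)
T4 rotate counter-clockwise with cos θ = -4/5, sin θ = -3/5: (4, 9) → (11/5, -48/5)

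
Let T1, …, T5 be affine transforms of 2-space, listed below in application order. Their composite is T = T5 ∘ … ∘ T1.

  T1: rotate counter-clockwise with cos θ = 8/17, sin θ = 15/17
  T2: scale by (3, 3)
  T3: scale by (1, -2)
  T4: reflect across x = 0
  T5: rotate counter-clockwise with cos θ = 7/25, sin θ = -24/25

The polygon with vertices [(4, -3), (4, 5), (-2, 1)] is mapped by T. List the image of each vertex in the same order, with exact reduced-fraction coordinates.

image vertices: (-6801/425, 4032/425), (-13497/425, -7296/425), (3819/425, -1308/425)

T1 rotate counter-clockwise with cos θ = 8/17, sin θ = 15/17: (4, -3) → (77/17, 36/17); (4, 5) → (-43/17, 100/17); (-2, 1) → (-31/17, -22/17)
T2 scale by (3, 3): (77/17, 36/17) → (231/17, 108/17); (-43/17, 100/17) → (-129/17, 300/17); (-31/17, -22/17) → (-93/17, -66/17)
T3 scale by (1, -2): (231/17, 108/17) → (231/17, -216/17); (-129/17, 300/17) → (-129/17, -600/17); (-93/17, -66/17) → (-93/17, 132/17)
T4 reflect across x = 0: (231/17, -216/17) → (-231/17, -216/17); (-129/17, -600/17) → (129/17, -600/17); (-93/17, 132/17) → (93/17, 132/17)
T5 rotate counter-clockwise with cos θ = 7/25, sin θ = -24/25: (-231/17, -216/17) → (-6801/425, 4032/425); (129/17, -600/17) → (-13497/425, -7296/425); (93/17, 132/17) → (3819/425, -1308/425)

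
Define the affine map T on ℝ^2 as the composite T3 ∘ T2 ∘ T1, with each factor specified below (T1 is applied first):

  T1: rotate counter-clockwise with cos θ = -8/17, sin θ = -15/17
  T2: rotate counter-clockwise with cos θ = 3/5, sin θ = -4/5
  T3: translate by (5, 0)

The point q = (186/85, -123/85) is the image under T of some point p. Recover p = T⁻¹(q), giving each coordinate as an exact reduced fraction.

T1 = [-8/17 15/17 0; -15/17 -8/17 0; 0 0 1]
T2·T1 = [-84/85 13/85 0; -13/85 -84/85 0; 0 0 1]
T3·…·T1 = [-84/85 13/85 5; -13/85 -84/85 0; 0 0 1]
det M = 1; M⁻¹ = [-84/85 -13/85 84/17; 13/85 -84/85 -13/17; 0 0 1]
M⁻¹ · (186/85, -123/85)ᵀ = (3, 1)ᵀ

p = (3, 1)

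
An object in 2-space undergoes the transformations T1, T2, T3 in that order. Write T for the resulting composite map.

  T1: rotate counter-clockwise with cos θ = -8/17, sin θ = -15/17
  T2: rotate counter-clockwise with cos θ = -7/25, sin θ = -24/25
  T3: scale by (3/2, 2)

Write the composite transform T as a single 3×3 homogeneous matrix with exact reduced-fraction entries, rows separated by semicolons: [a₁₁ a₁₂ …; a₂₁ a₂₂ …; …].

T = [-456/425 -891/850 0; 594/425 -608/425 0; 0 0 1]

T1 = [-8/17 15/17 0; -15/17 -8/17 0; 0 0 1]
T2·T1 = [-304/425 -297/425 0; 297/425 -304/425 0; 0 0 1]
T3·…·T1 = [-456/425 -891/850 0; 594/425 -608/425 0; 0 0 1]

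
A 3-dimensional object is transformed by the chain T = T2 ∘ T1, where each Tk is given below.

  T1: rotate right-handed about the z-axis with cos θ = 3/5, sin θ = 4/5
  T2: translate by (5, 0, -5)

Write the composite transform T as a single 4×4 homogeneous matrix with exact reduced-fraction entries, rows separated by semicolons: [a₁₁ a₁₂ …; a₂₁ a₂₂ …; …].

T = [3/5 -4/5 0 5; 4/5 3/5 0 0; 0 0 1 -5; 0 0 0 1]

T1 = [3/5 -4/5 0 0; 4/5 3/5 0 0; 0 0 1 0; 0 0 0 1]
T2·T1 = [3/5 -4/5 0 5; 4/5 3/5 0 0; 0 0 1 -5; 0 0 0 1]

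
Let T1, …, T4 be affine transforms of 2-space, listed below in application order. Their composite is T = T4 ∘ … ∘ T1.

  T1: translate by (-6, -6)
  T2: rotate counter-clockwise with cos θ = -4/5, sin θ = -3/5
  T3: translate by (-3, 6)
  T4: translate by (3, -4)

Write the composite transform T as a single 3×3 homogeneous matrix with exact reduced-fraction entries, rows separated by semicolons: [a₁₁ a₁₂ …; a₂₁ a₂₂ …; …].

T = [-4/5 3/5 6/5; -3/5 -4/5 52/5; 0 0 1]

T1 = [1 0 -6; 0 1 -6; 0 0 1]
T2·T1 = [-4/5 3/5 6/5; -3/5 -4/5 42/5; 0 0 1]
T3·…·T1 = [-4/5 3/5 -9/5; -3/5 -4/5 72/5; 0 0 1]
T4·…·T1 = [-4/5 3/5 6/5; -3/5 -4/5 52/5; 0 0 1]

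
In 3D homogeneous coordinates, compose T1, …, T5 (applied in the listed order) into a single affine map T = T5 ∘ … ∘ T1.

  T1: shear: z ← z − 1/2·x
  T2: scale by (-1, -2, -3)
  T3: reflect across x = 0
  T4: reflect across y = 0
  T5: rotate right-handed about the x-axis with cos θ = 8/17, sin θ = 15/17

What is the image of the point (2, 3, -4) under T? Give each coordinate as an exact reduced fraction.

T1 shear: z ← z − 1/2·x: (2, 3, -4) → (2, 3, -5)
T2 scale by (-1, -2, -3): (2, 3, -5) → (-2, -6, 15)
T3 reflect across x = 0: (-2, -6, 15) → (2, -6, 15)
T4 reflect across y = 0: (2, -6, 15) → (2, 6, 15)
T5 rotate right-handed about the x-axis with cos θ = 8/17, sin θ = 15/17: (2, 6, 15) → (2, -177/17, 210/17)

T(p) = (2, -177/17, 210/17)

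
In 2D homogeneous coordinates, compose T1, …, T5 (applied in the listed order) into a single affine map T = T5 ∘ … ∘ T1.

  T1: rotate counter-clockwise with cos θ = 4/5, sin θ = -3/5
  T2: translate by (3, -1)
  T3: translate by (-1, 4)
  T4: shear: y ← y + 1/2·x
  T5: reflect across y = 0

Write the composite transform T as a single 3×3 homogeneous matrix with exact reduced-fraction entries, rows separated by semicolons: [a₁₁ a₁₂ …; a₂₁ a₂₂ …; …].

T = [4/5 3/5 2; 1/5 -11/10 -4; 0 0 1]

T1 = [4/5 3/5 0; -3/5 4/5 0; 0 0 1]
T2·T1 = [4/5 3/5 3; -3/5 4/5 -1; 0 0 1]
T3·…·T1 = [4/5 3/5 2; -3/5 4/5 3; 0 0 1]
T4·…·T1 = [4/5 3/5 2; -1/5 11/10 4; 0 0 1]
T5·…·T1 = [4/5 3/5 2; 1/5 -11/10 -4; 0 0 1]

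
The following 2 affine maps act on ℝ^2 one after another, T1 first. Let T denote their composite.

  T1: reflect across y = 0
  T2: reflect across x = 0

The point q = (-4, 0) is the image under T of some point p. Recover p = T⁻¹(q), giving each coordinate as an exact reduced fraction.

T1 = [1 0 0; 0 -1 0; 0 0 1]
T2·T1 = [-1 0 0; 0 -1 0; 0 0 1]
det M = 1; M⁻¹ = [-1 0 0; 0 -1 0; 0 0 1]
M⁻¹ · (-4, 0)ᵀ = (4, 0)ᵀ

p = (4, 0)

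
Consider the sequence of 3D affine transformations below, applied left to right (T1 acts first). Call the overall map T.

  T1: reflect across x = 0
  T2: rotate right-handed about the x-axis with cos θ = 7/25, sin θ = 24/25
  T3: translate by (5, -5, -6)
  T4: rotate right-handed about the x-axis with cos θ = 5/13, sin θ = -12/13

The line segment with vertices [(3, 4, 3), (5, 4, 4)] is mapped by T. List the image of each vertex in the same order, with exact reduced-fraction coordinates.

T1 reflect across x = 0: (3, 4, 3) → (-3, 4, 3); (5, 4, 4) → (-5, 4, 4)
T2 rotate right-handed about the x-axis with cos θ = 7/25, sin θ = 24/25: (-3, 4, 3) → (-3, -44/25, 117/25); (-5, 4, 4) → (-5, -68/25, 124/25)
T3 translate by (5, -5, -6): (-3, -44/25, 117/25) → (2, -169/25, -33/25); (-5, -68/25, 124/25) → (0, -193/25, -26/25)
T4 rotate right-handed about the x-axis with cos θ = 5/13, sin θ = -12/13: (2, -169/25, -33/25) → (2, -1241/325, 1863/325); (0, -193/25, -26/25) → (0, -1277/325, 2186/325)

image vertices: (2, -1241/325, 1863/325), (0, -1277/325, 2186/325)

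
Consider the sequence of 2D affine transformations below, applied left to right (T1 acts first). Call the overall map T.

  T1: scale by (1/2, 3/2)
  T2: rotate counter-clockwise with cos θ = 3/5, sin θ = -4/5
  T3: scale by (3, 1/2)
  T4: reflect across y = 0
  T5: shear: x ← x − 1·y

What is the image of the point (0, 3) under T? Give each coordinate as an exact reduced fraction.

T(p) = (243/20, -27/20)

T1 scale by (1/2, 3/2): (0, 3) → (0, 9/2)
T2 rotate counter-clockwise with cos θ = 3/5, sin θ = -4/5: (0, 9/2) → (18/5, 27/10)
T3 scale by (3, 1/2): (18/5, 27/10) → (54/5, 27/20)
T4 reflect across y = 0: (54/5, 27/20) → (54/5, -27/20)
T5 shear: x ← x − 1·y: (54/5, -27/20) → (243/20, -27/20)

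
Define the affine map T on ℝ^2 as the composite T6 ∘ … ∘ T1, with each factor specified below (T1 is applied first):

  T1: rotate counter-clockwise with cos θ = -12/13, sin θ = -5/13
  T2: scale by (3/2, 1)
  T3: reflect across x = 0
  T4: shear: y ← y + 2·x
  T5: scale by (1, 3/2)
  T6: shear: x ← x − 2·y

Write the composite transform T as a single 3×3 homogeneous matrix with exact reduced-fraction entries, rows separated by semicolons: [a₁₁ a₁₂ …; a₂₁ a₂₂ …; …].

T1 = [-12/13 5/13 0; -5/13 -12/13 0; 0 0 1]
T2·T1 = [-18/13 15/26 0; -5/13 -12/13 0; 0 0 1]
T3·…·T1 = [18/13 -15/26 0; -5/13 -12/13 0; 0 0 1]
T4·…·T1 = [18/13 -15/26 0; 31/13 -27/13 0; 0 0 1]
T5·…·T1 = [18/13 -15/26 0; 93/26 -81/26 0; 0 0 1]
T6·…·T1 = [-75/13 147/26 0; 93/26 -81/26 0; 0 0 1]

T = [-75/13 147/26 0; 93/26 -81/26 0; 0 0 1]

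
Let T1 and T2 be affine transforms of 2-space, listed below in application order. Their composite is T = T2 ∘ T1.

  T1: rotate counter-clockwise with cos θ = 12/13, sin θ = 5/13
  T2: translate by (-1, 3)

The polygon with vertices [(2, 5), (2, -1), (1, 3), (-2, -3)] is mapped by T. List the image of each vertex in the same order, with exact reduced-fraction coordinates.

image vertices: (-14/13, 109/13), (16/13, 37/13), (-16/13, 80/13), (-22/13, -7/13)

T1 rotate counter-clockwise with cos θ = 12/13, sin θ = 5/13: (2, 5) → (-1/13, 70/13); (2, -1) → (29/13, -2/13); (1, 3) → (-3/13, 41/13); (-2, -3) → (-9/13, -46/13)
T2 translate by (-1, 3): (-1/13, 70/13) → (-14/13, 109/13); (29/13, -2/13) → (16/13, 37/13); (-3/13, 41/13) → (-16/13, 80/13); (-9/13, -46/13) → (-22/13, -7/13)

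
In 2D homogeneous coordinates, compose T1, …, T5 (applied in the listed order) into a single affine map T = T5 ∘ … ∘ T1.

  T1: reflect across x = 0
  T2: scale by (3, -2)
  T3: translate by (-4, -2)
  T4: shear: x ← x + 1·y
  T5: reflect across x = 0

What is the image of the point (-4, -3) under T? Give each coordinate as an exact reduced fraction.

T1 reflect across x = 0: (-4, -3) → (4, -3)
T2 scale by (3, -2): (4, -3) → (12, 6)
T3 translate by (-4, -2): (12, 6) → (8, 4)
T4 shear: x ← x + 1·y: (8, 4) → (12, 4)
T5 reflect across x = 0: (12, 4) → (-12, 4)

T(p) = (-12, 4)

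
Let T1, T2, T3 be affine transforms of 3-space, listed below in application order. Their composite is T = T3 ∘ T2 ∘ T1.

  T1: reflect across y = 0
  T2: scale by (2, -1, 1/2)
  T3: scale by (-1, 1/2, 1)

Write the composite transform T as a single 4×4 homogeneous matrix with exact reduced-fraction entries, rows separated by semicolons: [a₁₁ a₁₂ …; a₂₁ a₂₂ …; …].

T1 = [1 0 0 0; 0 -1 0 0; 0 0 1 0; 0 0 0 1]
T2·T1 = [2 0 0 0; 0 1 0 0; 0 0 1/2 0; 0 0 0 1]
T3·…·T1 = [-2 0 0 0; 0 1/2 0 0; 0 0 1/2 0; 0 0 0 1]

T = [-2 0 0 0; 0 1/2 0 0; 0 0 1/2 0; 0 0 0 1]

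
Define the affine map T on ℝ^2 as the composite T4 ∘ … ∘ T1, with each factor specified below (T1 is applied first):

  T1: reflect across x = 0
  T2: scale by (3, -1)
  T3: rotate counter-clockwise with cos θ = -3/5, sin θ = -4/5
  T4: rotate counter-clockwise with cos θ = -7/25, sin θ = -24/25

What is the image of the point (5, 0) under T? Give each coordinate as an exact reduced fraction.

T(p) = (9, -12)

T1 reflect across x = 0: (5, 0) → (-5, 0)
T2 scale by (3, -1): (-5, 0) → (-15, 0)
T3 rotate counter-clockwise with cos θ = -3/5, sin θ = -4/5: (-15, 0) → (9, 12)
T4 rotate counter-clockwise with cos θ = -7/25, sin θ = -24/25: (9, 12) → (9, -12)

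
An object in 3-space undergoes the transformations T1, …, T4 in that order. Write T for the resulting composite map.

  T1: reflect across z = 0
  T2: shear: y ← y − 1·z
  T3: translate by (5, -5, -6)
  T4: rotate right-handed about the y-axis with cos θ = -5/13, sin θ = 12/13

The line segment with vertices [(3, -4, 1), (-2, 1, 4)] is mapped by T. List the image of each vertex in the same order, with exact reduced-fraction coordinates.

image vertices: (-124/13, -8, -61/13), (-135/13, 0, 14/13)

T1 reflect across z = 0: (3, -4, 1) → (3, -4, -1); (-2, 1, 4) → (-2, 1, -4)
T2 shear: y ← y − 1·z: (3, -4, -1) → (3, -3, -1); (-2, 1, -4) → (-2, 5, -4)
T3 translate by (5, -5, -6): (3, -3, -1) → (8, -8, -7); (-2, 5, -4) → (3, 0, -10)
T4 rotate right-handed about the y-axis with cos θ = -5/13, sin θ = 12/13: (8, -8, -7) → (-124/13, -8, -61/13); (3, 0, -10) → (-135/13, 0, 14/13)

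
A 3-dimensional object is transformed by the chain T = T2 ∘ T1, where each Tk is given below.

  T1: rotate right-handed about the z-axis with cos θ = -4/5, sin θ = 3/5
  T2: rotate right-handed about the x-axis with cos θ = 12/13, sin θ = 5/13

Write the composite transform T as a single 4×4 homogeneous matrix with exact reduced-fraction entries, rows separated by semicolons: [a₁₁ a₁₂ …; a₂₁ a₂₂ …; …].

T1 = [-4/5 -3/5 0 0; 3/5 -4/5 0 0; 0 0 1 0; 0 0 0 1]
T2·T1 = [-4/5 -3/5 0 0; 36/65 -48/65 -5/13 0; 3/13 -4/13 12/13 0; 0 0 0 1]

T = [-4/5 -3/5 0 0; 36/65 -48/65 -5/13 0; 3/13 -4/13 12/13 0; 0 0 0 1]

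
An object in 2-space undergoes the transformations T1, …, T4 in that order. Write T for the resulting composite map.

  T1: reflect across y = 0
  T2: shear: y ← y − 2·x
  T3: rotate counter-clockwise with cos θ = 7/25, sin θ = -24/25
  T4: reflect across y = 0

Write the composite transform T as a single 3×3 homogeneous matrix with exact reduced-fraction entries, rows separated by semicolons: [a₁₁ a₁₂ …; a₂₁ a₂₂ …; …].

T = [-41/25 -24/25 0; 38/25 7/25 0; 0 0 1]

T1 = [1 0 0; 0 -1 0; 0 0 1]
T2·T1 = [1 0 0; -2 -1 0; 0 0 1]
T3·…·T1 = [-41/25 -24/25 0; -38/25 -7/25 0; 0 0 1]
T4·…·T1 = [-41/25 -24/25 0; 38/25 7/25 0; 0 0 1]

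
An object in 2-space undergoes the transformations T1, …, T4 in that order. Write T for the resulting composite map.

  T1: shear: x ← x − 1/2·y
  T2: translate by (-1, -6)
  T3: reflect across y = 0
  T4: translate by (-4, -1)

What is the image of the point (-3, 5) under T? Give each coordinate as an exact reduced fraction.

T1 shear: x ← x − 1/2·y: (-3, 5) → (-11/2, 5)
T2 translate by (-1, -6): (-11/2, 5) → (-13/2, -1)
T3 reflect across y = 0: (-13/2, -1) → (-13/2, 1)
T4 translate by (-4, -1): (-13/2, 1) → (-21/2, 0)

T(p) = (-21/2, 0)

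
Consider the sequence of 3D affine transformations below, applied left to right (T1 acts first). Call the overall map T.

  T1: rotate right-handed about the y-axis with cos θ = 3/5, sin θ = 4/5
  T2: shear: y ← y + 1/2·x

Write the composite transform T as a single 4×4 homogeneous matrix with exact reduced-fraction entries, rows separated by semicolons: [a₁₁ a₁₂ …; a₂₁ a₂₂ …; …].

T = [3/5 0 4/5 0; 3/10 1 2/5 0; -4/5 0 3/5 0; 0 0 0 1]

T1 = [3/5 0 4/5 0; 0 1 0 0; -4/5 0 3/5 0; 0 0 0 1]
T2·T1 = [3/5 0 4/5 0; 3/10 1 2/5 0; -4/5 0 3/5 0; 0 0 0 1]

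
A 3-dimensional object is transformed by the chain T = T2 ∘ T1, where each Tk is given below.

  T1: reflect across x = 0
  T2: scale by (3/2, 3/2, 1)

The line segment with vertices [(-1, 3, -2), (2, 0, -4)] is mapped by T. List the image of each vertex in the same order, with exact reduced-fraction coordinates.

image vertices: (3/2, 9/2, -2), (-3, 0, -4)

T1 reflect across x = 0: (-1, 3, -2) → (1, 3, -2); (2, 0, -4) → (-2, 0, -4)
T2 scale by (3/2, 3/2, 1): (1, 3, -2) → (3/2, 9/2, -2); (-2, 0, -4) → (-3, 0, -4)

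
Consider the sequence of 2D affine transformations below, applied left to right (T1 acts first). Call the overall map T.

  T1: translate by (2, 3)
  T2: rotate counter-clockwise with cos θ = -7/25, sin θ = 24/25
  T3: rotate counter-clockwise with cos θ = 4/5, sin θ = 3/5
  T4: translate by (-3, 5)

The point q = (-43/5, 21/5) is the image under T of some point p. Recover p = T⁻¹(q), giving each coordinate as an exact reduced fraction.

T1 = [1 0 2; 0 1 3; 0 0 1]
T2·T1 = [-7/25 -24/25 -86/25; 24/25 -7/25 27/25; 0 0 1]
T3·…·T1 = [-4/5 -3/5 -17/5; 3/5 -4/5 -6/5; 0 0 1]
T4·…·T1 = [-4/5 -3/5 -32/5; 3/5 -4/5 19/5; 0 0 1]
det M = 1; M⁻¹ = [-4/5 3/5 -37/5; -3/5 -4/5 -4/5; 0 0 1]
M⁻¹ · (-43/5, 21/5)ᵀ = (2, 1)ᵀ

p = (2, 1)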